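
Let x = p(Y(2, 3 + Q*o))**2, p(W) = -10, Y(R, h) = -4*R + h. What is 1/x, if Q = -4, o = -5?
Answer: 1/100 ≈ 0.010000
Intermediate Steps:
Y(R, h) = h - 4*R
x = 100 (x = (-10)**2 = 100)
1/x = 1/100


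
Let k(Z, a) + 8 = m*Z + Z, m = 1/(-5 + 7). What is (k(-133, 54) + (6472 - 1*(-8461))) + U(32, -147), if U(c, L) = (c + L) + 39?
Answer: 29299/2 ≈ 14650.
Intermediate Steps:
m = 1/2 ≈ 0.50000
k(Z, a) = -8 + 3*Z/2 (k(Z, a) = -8 + (Z/2 + Z) = -8 + 3*Z/2)
U(c, L) = 39 + L + c (U(c, L) = (L + c) + 39 = 39 + L + c)
(k(-133, 54) + (6472 - 1*(-8461))) + U(32, -147) = ((-8 + (3/2)*(-133)) + (6472 - 1*(-8461))) + (39 - 147 + 32) = ((-8 - 399/2) + (6472 + 8461)) - 76 = (-415/2 + 14933) - 76 = 29451/2 - 76 = 29299/2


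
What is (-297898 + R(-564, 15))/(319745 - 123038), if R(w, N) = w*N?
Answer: -306358/196707 ≈ -1.5574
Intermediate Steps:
R(w, N) = N*w
(-297898 + R(-564, 15))/(319745 - 123038) = (-297898 + 15*(-564))/(319745 - 123038) = (-297898 - 8460)/196707 = -306358*1/196707 = -306358/196707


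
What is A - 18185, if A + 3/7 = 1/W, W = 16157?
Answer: -2056753779/113099 ≈ -18185.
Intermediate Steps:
A = -48464/113099 (A = -3/7 + 1/16157 = -48464/113099 ≈ -0.42851)
A - 18185 = -48464/113099 - 18185 = -2056753779/113099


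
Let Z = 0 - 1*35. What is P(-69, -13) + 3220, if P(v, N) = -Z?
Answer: 3255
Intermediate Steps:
Z = -35 (Z = 0 - 35 = -35)
P(v, N) = 35 (P(v, N) = -1*(-35) = 35)
P(-69, -13) + 3220 = 35 + 3220 = 3255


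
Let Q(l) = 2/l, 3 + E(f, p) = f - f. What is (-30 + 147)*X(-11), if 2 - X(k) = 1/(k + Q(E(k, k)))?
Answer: 8541/35 ≈ 244.03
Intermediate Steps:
E(f, p) = -3 (E(f, p) = -3 + (f - f) = -3 + 0 = -3)
X(k) = 2 - 1/(-⅔ + k) (X(k) = 2 - 1/(k + 2/(-3)) = 2 - 1/(k + 2*(-⅓)) = 2 - 1/(k - ⅔) = 2 - 1/(-⅔ + k))
(-30 + 147)*X(-11) = (-30 + 147)*((-7 + 6*(-11))/(-2 + 3*(-11))) = 117*((-7 - 66)/(-2 - 33)) = 117*(-73/(-35)) = 117*(-1/35*(-73)) = 117*(73/35) = 8541/35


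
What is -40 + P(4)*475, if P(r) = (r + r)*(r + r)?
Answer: 30360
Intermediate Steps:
P(r) = 4*r² (P(r) = (2*r)*(2*r) = 4*r²)
-40 + P(4)*475 = -40 + (4*4²)*475 = -40 + (4*16)*475 = -40 + 64*475 = -40 + 30400 = 30360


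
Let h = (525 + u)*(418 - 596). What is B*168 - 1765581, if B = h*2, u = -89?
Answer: -27841869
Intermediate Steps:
h = -77608 (h = (525 - 89)*(418 - 596) = 436*(-178) = -77608)
B = -155216 (B = -77608*2 = -155216)
B*168 - 1765581 = -155216*168 - 1765581 = -26076288 - 1765581 = -27841869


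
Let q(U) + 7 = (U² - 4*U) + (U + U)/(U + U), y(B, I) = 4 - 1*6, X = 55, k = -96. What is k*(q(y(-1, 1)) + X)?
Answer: -5856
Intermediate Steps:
y(B, I) = -2 (y(B, I) = 4 - 6 = -2)
q(U) = -6 + U² - 4*U (q(U) = -7 + ((U² - 4*U) + (U + U)/(U + U)) = -7 + ((U² - 4*U) + (2*U)/((2*U))) = -7 + ((U² - 4*U) + (2*U)*(1/(2*U))) = -7 + ((U² - 4*U) + 1) = -7 + (1 + U² - 4*U) = -6 + U² - 4*U)
k*(q(y(-1, 1)) + X) = -96*((-6 + (-2)² - 4*(-2)) + 55) = -96*((-6 + 4 + 8) + 55) = -96*(6 + 55) = -96*61 = -5856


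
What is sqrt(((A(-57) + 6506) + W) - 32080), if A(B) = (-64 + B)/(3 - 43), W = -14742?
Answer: I*sqrt(16125190)/20 ≈ 200.78*I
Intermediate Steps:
A(B) = 8/5 - B/40 (A(B) = (-64 + B)/(-40) = (-64 + B)*(-1/40) = 8/5 - B/40)
sqrt(((A(-57) + 6506) + W) - 32080) = sqrt((((8/5 - 1/40*(-57)) + 6506) - 14742) - 32080) = sqrt((((8/5 + 57/40) + 6506) - 14742) - 32080) = sqrt(((121/40 + 6506) - 14742) - 32080) = sqrt((260361/40 - 14742) - 32080) = sqrt(-329319/40 - 32080) = sqrt(-1612519/40) = I*sqrt(16125190)/20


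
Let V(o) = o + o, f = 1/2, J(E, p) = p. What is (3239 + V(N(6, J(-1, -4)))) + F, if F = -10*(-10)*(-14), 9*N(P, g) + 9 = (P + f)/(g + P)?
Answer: 33079/18 ≈ 1837.7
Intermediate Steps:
f = ½ ≈ 0.50000
N(P, g) = -1 + (½ + P)/(9*(P + g)) (N(P, g) = -1 + ((P + ½)/(g + P))/9 = -1 + ((½ + P)/(P + g))/9 = -1 + (½ + P)/(9*(P + g)))
F = -1400 (F = 100*(-14) = -1400)
V(o) = 2*o
(3239 + V(N(6, J(-1, -4)))) + F = (3239 + 2*((1/18 - 1*(-4) - 8/9*6)/(6 - 4))) - 1400 = (3239 + 2*((1/18 + 4 - 16/3)/2)) - 1400 = (3239 + 2*((½)*(-23/18))) - 1400 = (3239 + 2*(-23/36)) - 1400 = (3239 - 23/18) - 1400 = 58279/18 - 1400 = 33079/18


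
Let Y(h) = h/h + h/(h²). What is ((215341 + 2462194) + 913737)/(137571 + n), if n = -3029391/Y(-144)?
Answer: -513551896/416559651 ≈ -1.2328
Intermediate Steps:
Y(h) = 1 + 1/h (Y(h) = 1 + h/h² = 1 + 1/h)
n = -436232304/143 (n = -3029391*(-144/(1 - 144)) = -3029391/((-1/144*(-143))) = -3029391/143/144 = -3029391*144/143 = -436232304/143 ≈ -3.0506e+6)
((215341 + 2462194) + 913737)/(137571 + n) = ((215341 + 2462194) + 913737)/(137571 - 436232304/143) = (2677535 + 913737)/(-416559651/143) = 3591272*(-143/416559651) = -513551896/416559651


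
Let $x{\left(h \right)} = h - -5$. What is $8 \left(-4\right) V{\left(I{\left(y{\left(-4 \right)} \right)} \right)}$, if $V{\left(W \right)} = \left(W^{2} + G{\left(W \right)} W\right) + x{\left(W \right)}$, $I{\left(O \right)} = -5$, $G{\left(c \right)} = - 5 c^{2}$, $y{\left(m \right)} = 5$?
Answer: $-20800$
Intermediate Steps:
$x{\left(h \right)} = 5 + h$ ($x{\left(h \right)} = h + 5 = 5 + h$)
$V{\left(W \right)} = 5 + W + W^{2} - 5 W^{3}$ ($V{\left(W \right)} = \left(W^{2} + - 5 W^{2} W\right) + \left(5 + W\right) = \left(W^{2} - 5 W^{3}\right) + \left(5 + W\right) = 5 + W + W^{2} - 5 W^{3}$)
$8 \left(-4\right) V{\left(I{\left(y{\left(-4 \right)} \right)} \right)} = 8 \left(-4\right) \left(5 - 5 + \left(-5\right)^{2} - 5 \left(-5\right)^{3}\right) = - 32 \left(5 - 5 + 25 - -625\right) = - 32 \left(5 - 5 + 25 + 625\right) = \left(-32\right) 650 = -20800$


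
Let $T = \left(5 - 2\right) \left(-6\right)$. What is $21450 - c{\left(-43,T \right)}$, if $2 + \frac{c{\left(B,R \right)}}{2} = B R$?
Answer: $19906$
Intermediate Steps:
$T = -18$ ($T = 3 \left(-6\right) = -18$)
$c{\left(B,R \right)} = -4 + 2 B R$
$21450 - c{\left(-43,T \right)} = 21450 - \left(-4 + 2 \left(-43\right) \left(-18\right)\right) = 21450 - \left(-4 + 1548\right) = 21450 - 1544 = 19906$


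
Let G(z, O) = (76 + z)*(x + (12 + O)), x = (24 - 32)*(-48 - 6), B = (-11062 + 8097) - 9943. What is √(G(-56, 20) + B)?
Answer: 2*I*√907 ≈ 60.233*I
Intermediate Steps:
B = -12908 (B = -2965 - 9943 = -12908)
x = 432 (x = -8*(-54) = 432)
G(z, O) = (76 + z)*(444 + O) (G(z, O) = (76 + z)*(432 + (12 + O)) = (76 + z)*(444 + O))
√(G(-56, 20) + B) = √((33744 + 76*20 + 444*(-56) + 20*(-56)) - 12908) = √((33744 + 1520 - 24864 - 1120) - 12908) = √(9280 - 12908) = √(-3628) = 2*I*√907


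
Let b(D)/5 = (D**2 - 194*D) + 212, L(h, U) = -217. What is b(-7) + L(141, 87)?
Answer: 7878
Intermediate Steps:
b(D) = 1060 - 970*D + 5*D**2 (b(D) = 5*((D**2 - 194*D) + 212) = 5*(212 + D**2 - 194*D) = 1060 - 970*D + 5*D**2)
b(-7) + L(141, 87) = (1060 - 970*(-7) + 5*(-7)**2) - 217 = (1060 + 6790 + 5*49) - 217 = (1060 + 6790 + 245) - 217 = 8095 - 217 = 7878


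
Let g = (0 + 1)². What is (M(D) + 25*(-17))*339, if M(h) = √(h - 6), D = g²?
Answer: -144075 + 339*I*√5 ≈ -1.4408e+5 + 758.03*I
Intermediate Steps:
g = 1 (g = 1² = 1)
D = 1 (D = 1² = 1)
M(h) = √(-6 + h)
(M(D) + 25*(-17))*339 = (√(-6 + 1) + 25*(-17))*339 = (√(-5) - 425)*339 = (I*√5 - 425)*339 = (-425 + I*√5)*339 = -144075 + 339*I*√5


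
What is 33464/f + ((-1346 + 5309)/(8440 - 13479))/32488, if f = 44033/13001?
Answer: 71223275662640069/7208511740056 ≈ 9880.4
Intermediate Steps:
f = 44033/13001 (f = 44033*(1/13001) = 44033/13001 ≈ 3.3869)
33464/f + ((-1346 + 5309)/(8440 - 13479))/32488 = 33464/(44033/13001) + ((-1346 + 5309)/(8440 - 13479))/32488 = 33464*(13001/44033) + (3963/(-5039))*(1/32488) = 435065464/44033 + (3963*(-1/5039))*(1/32488) = 435065464/44033 - 3963/5039*1/32488 = 435065464/44033 - 3963/163707032 = 71223275662640069/7208511740056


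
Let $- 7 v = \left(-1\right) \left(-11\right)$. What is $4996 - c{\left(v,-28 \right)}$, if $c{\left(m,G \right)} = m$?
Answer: $\frac{34983}{7} \approx 4997.6$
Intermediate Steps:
$v = - \frac{11}{7}$ ($v = - \frac{\left(-1\right) \left(-11\right)}{7} = \left(- \frac{1}{7}\right) 11 = - \frac{11}{7} \approx -1.5714$)
$4996 - c{\left(v,-28 \right)} = 4996 - - \frac{11}{7} = 4996 + \frac{11}{7} = \frac{34983}{7}$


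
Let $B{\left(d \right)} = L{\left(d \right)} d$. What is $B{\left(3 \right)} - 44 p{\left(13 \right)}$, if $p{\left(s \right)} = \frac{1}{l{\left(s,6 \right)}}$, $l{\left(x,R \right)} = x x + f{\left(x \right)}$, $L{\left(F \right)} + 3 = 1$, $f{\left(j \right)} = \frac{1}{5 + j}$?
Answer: $- \frac{19050}{3043} \approx -6.2603$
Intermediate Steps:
$L{\left(F \right)} = -2$ ($L{\left(F \right)} = -3 + 1 = -2$)
$B{\left(d \right)} = - 2 d$
$l{\left(x,R \right)} = x^{2} + \frac{1}{5 + x}$ ($l{\left(x,R \right)} = x x + \frac{1}{5 + x} = x^{2} + \frac{1}{5 + x}$)
$p{\left(s \right)} = \frac{5 + s}{1 + s^{2} \left(5 + s\right)}$ ($p{\left(s \right)} = \frac{1}{\frac{1}{5 + s} \left(1 + s^{2} \left(5 + s\right)\right)} = \frac{5 + s}{1 + s^{2} \left(5 + s\right)}$)
$B{\left(3 \right)} - 44 p{\left(13 \right)} = \left(-2\right) 3 - 44 \frac{5 + 13}{1 + 13^{2} \left(5 + 13\right)} = -6 - 44 \frac{1}{1 + 169 \cdot 18} \cdot 18 = -6 - 44 \frac{1}{1 + 3042} \cdot 18 = -6 - 44 \cdot \frac{1}{3043} \cdot 18 = -6 - \frac{792}{3043} = - \frac{19050}{3043}$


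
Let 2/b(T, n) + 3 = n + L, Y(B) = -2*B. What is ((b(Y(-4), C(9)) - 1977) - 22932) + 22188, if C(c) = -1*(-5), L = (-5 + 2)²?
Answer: -29929/11 ≈ -2720.8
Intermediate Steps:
L = 9 (L = (-3)² = 9)
C(c) = 5
b(T, n) = 2/(6 + n) (b(T, n) = 2/(-3 + (n + 9)) = 2/(-3 + (9 + n)) = 2/(6 + n))
((b(Y(-4), C(9)) - 1977) - 22932) + 22188 = ((2/(6 + 5) - 1977) - 22932) + 22188 = ((2/11 - 1977) - 22932) + 22188 = (-21745/11 - 22932) + 22188 = -273997/11 + 22188 = -29929/11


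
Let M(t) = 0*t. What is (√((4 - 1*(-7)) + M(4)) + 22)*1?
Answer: 22 + √11 ≈ 25.317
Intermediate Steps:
M(t) = 0
(√((4 - 1*(-7)) + M(4)) + 22)*1 = (√((4 - 1*(-7)) + 0) + 22)*1 = (√((4 + 7) + 0) + 22)*1 = (√(11 + 0) + 22)*1 = (√11 + 22)*1 = (22 + √11)*1 = 22 + √11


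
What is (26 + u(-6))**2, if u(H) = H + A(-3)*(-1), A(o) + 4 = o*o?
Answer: 225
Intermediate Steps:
A(o) = -4 + o**2 (A(o) = -4 + o*o = -4 + o**2)
u(H) = -5 + H (u(H) = H + (-4 + (-3)**2)*(-1) = H + (-4 + 9)*(-1) = H + 5*(-1) = H - 5 = -5 + H)
(26 + u(-6))**2 = (26 + (-5 - 6))**2 = (26 - 11)**2 = 15**2 = 225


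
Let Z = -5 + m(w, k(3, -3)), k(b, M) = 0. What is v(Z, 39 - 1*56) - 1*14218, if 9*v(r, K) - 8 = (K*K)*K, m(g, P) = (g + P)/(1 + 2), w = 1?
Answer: -14763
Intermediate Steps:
m(g, P) = P/3 + g/3 (m(g, P) = (P + g)/3 = (P + g)*(⅓) = P/3 + g/3)
Z = -14/3 (Z = -5 + ((⅓)*0 + (⅓)*1) = -5 + (0 + ⅓) = -5 + ⅓ = -14/3 ≈ -4.6667)
v(r, K) = 8/9 + K³/9 (v(r, K) = 8/9 + ((K*K)*K)/9 = 8/9 + (K²*K)/9 = 8/9 + K³/9)
v(Z, 39 - 1*56) - 1*14218 = (8/9 + (39 - 1*56)³/9) - 1*14218 = (8/9 + (39 - 56)³/9) - 14218 = (8/9 + (⅑)*(-17)³) - 14218 = (8/9 + (⅑)*(-4913)) - 14218 = (8/9 - 4913/9) - 14218 = -545 - 14218 = -14763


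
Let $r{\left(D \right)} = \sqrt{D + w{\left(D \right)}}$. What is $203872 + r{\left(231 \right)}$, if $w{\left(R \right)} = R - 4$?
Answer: $203872 + \sqrt{458} \approx 2.0389 \cdot 10^{5}$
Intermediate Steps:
$w{\left(R \right)} = -4 + R$
$r{\left(D \right)} = \sqrt{-4 + 2 D}$ ($r{\left(D \right)} = \sqrt{D + \left(-4 + D\right)} = \sqrt{-4 + 2 D}$)
$203872 + r{\left(231 \right)} = 203872 + \sqrt{-4 + 2 \cdot 231} = 203872 + \sqrt{-4 + 462} = 203872 + \sqrt{458}$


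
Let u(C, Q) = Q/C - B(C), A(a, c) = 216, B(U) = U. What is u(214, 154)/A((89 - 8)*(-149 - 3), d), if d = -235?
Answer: -7607/7704 ≈ -0.98741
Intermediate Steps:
u(C, Q) = -C + Q/C (u(C, Q) = Q/C - C = -C + Q/C)
u(214, 154)/A((89 - 8)*(-149 - 3), d) = (-1*214 + 154/214)/216 = (-214 + 154*(1/214))*(1/216) = (-214 + 77/107)*(1/216) = -22821/107*1/216 = -7607/7704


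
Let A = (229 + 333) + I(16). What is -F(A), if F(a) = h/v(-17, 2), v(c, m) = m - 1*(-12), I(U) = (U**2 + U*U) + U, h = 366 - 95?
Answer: -271/14 ≈ -19.357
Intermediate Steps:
h = 271
I(U) = U + 2*U**2 (I(U) = (U**2 + U**2) + U = 2*U**2 + U = U + 2*U**2)
v(c, m) = 12 + m (v(c, m) = m + 12 = 12 + m)
A = 1090 (A = (229 + 333) + 16*(1 + 2*16) = 562 + 16*(1 + 32) = 562 + 16*33 = 562 + 528 = 1090)
F(a) = 271/14 (F(a) = 271/(12 + 2) = 271/14)
-F(A) = -1*271/14 = -271/14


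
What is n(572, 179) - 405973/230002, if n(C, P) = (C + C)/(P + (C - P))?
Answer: 54031/230002 ≈ 0.23492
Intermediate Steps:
n(C, P) = 2 (n(C, P) = (2*C)/C = 2)
n(572, 179) - 405973/230002 = 2 - 405973/230002 = 54031/230002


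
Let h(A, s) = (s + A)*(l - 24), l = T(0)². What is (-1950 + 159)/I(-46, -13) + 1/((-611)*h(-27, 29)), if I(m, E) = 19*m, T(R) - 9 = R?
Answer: 1641440/801021 ≈ 2.0492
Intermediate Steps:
T(R) = 9 + R
l = 81 (l = (9 + 0)² = 9² = 81)
h(A, s) = 57*A + 57*s (h(A, s) = (s + A)*(81 - 24) = (A + s)*57 = 57*A + 57*s)
(-1950 + 159)/I(-46, -13) + 1/((-611)*h(-27, 29)) = (-1950 + 159)/((19*(-46))) + 1/((-611)*(57*(-27) + 57*29)) = -1791/(-874) - 1/(611*(-1539 + 1653)) = -1791*(-1/874) - 1/611/114 = 1791/874 - 1/611*1/114 = 1791/874 - 1/69654 = 1641440/801021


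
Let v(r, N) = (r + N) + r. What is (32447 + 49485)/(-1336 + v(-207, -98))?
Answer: -20483/462 ≈ -44.336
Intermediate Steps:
v(r, N) = N + 2*r (v(r, N) = (N + r) + r = N + 2*r)
(32447 + 49485)/(-1336 + v(-207, -98)) = (32447 + 49485)/(-1336 + (-98 + 2*(-207))) = 81932/(-1336 + (-98 - 414)) = 81932/(-1336 - 512) = 81932/(-1848) = 81932*(-1/1848) = -20483/462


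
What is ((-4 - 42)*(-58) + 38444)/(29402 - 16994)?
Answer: 1713/517 ≈ 3.3133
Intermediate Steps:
((-4 - 42)*(-58) + 38444)/(29402 - 16994) = (-46*(-58) + 38444)/12408 = (2668 + 38444)*(1/12408) = 41112*(1/12408) = 1713/517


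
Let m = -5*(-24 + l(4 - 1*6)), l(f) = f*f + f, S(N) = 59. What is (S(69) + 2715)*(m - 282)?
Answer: -477128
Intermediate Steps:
l(f) = f + f² (l(f) = f² + f = f + f²)
m = 110 (m = -5*(-24 + (4 - 1*6)*(1 + (4 - 1*6))) = -5*(-24 + (4 - 6)*(1 + (4 - 6))) = -5*(-24 - 2*(1 - 2)) = -5*(-24 - 2*(-1)) = -5*(-24 + 2) = -5*(-22) = 110)
(S(69) + 2715)*(m - 282) = (59 + 2715)*(110 - 282) = 2774*(-172) = -477128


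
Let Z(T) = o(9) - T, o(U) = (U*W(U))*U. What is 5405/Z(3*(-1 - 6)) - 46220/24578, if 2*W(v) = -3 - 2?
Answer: -141233020/4460907 ≈ -31.660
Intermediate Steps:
W(v) = -5/2 (W(v) = (-3 - 2)/2 = (1/2)*(-5) = -5/2)
o(U) = -5*U**2/2 (o(U) = (U*(-5/2))*U = (-5*U/2)*U = -5*U**2/2)
Z(T) = -405/2 - T (Z(T) = -5/2*9**2 - T = -5/2*81 - T = -405/2 - T)
5405/Z(3*(-1 - 6)) - 46220/24578 = 5405/(-405/2 - 3*(-1 - 6)) - 46220/24578 = 5405/(-405/2 - 3*(-7)) - 46220*1/24578 = 5405/(-405/2 - 1*(-21)) - 23110/12289 = 5405/(-405/2 + 21) - 23110/12289 = 5405/(-363/2) - 23110/12289 = 5405*(-2/363) - 23110/12289 = -10810/363 - 23110/12289 = -141233020/4460907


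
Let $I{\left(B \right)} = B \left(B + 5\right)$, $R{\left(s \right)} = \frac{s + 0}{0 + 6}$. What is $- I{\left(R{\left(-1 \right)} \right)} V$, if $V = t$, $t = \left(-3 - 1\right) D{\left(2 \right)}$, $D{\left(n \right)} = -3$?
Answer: $\frac{29}{3} \approx 9.6667$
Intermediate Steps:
$t = 12$ ($t = \left(-3 - 1\right) \left(-3\right) = \left(-4\right) \left(-3\right) = 12$)
$R{\left(s \right)} = \frac{s}{6}$
$I{\left(B \right)} = B \left(5 + B\right)$
$V = 12$
$- I{\left(R{\left(-1 \right)} \right)} V = - \frac{1}{6} \left(-1\right) \left(5 + \frac{1}{6} \left(-1\right)\right) 12 = - \frac{\left(-1\right) \left(5 - \frac{1}{6}\right)}{6} \cdot 12 = - \frac{\left(-1\right) 29}{6 \cdot 6} \cdot 12 = \left(-1\right) \left(- \frac{29}{36}\right) 12 = \frac{29}{36} \cdot 12 = \frac{29}{3}$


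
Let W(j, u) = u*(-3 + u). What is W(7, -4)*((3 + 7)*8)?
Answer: 2240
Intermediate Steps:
W(7, -4)*((3 + 7)*8) = (-4*(-3 - 4))*((3 + 7)*8) = (-4*(-7))*(10*8) = 28*80 = 2240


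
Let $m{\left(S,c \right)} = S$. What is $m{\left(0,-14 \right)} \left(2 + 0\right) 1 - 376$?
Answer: $-376$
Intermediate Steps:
$m{\left(0,-14 \right)} \left(2 + 0\right) 1 - 376 = 0 \left(2 + 0\right) 1 - 376 = 0 \cdot 2 \cdot 1 - 376 = 0 \cdot 2 - 376 = 0 - 376 = -376$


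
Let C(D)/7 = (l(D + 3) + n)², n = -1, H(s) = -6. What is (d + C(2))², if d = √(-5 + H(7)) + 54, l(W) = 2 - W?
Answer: (166 + I*√11)² ≈ 27545.0 + 1101.1*I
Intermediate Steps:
d = 54 + I*√11 (d = √(-5 - 6) + 54 = √(-11) + 54 = I*√11 + 54 = 54 + I*√11 ≈ 54.0 + 3.3166*I)
C(D) = 7*(-2 - D)² (C(D) = 7*((2 - (D + 3)) - 1)² = 7*((2 - (3 + D)) - 1)² = 7*((2 + (-3 - D)) - 1)² = 7*((-1 - D) - 1)² = 7*(-2 - D)²)
(d + C(2))² = ((54 + I*√11) + 7*(2 + 2)²)² = ((54 + I*√11) + 7*4²)² = ((54 + I*√11) + 7*16)² = ((54 + I*√11) + 112)² = (166 + I*√11)²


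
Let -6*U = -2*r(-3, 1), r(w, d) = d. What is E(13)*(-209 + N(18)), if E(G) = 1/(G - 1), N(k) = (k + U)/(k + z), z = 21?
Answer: -12199/702 ≈ -17.378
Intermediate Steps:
U = ⅓ (U = -(-1)/3 = -⅙*(-2) = ⅓ ≈ 0.33333)
N(k) = (⅓ + k)/(21 + k) (N(k) = (k + ⅓)/(k + 21) = (⅓ + k)/(21 + k))
E(G) = 1/(-1 + G)
E(13)*(-209 + N(18)) = (-209 + (⅓ + 18)/(21 + 18))/(-1 + 13) = (-209 + (55/3)/39)/12 = (-209 + (1/39)*(55/3))/12 = (-209 + 55/117)/12 = (1/12)*(-24398/117) = -12199/702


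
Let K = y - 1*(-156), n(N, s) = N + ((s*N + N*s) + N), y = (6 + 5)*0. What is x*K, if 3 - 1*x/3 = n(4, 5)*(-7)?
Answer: 158652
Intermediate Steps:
y = 0 (y = 11*0 = 0)
n(N, s) = 2*N + 2*N*s (n(N, s) = N + ((N*s + N*s) + N) = N + (2*N*s + N) = N + (N + 2*N*s) = 2*N + 2*N*s)
K = 156 (K = 0 - 1*(-156) = 0 + 156 = 156)
x = 1017 (x = 9 - 3*2*4*(1 + 5)*(-7) = 9 - 3*2*4*6*(-7) = 9 - 144*(-7) = 9 - 3*(-336) = 9 + 1008 = 1017)
x*K = 1017*156 = 158652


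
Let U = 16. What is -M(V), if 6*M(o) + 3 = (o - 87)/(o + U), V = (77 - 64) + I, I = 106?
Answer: 373/810 ≈ 0.46049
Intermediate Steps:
V = 119 (V = (77 - 64) + 106 = 13 + 106 = 119)
M(o) = -½ + (-87 + o)/(6*(16 + o)) (M(o) = -½ + ((o - 87)/(o + 16))/6 = -½ + ((-87 + o)/(16 + o))/6 = -½ + (-87 + o)/(6*(16 + o)))
-M(V) = -(-135 - 2*119)/(6*(16 + 119)) = -(-135 - 238)/(6*135) = -(-373)/(6*135) = -1*(-373/810) = 373/810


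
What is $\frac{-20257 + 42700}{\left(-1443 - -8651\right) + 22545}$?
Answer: $\frac{22443}{29753} \approx 0.75431$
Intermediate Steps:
$\frac{-20257 + 42700}{\left(-1443 - -8651\right) + 22545} = \frac{22443}{\left(-1443 + 8651\right) + 22545} = \frac{22443}{7208 + 22545} = \frac{22443}{29753}$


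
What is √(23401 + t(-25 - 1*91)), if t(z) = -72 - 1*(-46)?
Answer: 5*√935 ≈ 152.89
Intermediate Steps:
t(z) = -26 (t(z) = -72 + 46 = -26)
√(23401 + t(-25 - 1*91)) = √(23401 - 26) = √23375 = 5*√935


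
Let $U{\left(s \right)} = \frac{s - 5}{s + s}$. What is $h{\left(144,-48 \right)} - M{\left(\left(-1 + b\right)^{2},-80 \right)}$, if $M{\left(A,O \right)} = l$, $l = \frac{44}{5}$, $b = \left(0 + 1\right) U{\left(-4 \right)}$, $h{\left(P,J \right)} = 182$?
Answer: $\frac{866}{5} \approx 173.2$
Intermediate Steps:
$U{\left(s \right)} = \frac{-5 + s}{2 s}$
$b = \frac{9}{8}$ ($b = \left(0 + 1\right) \frac{-5 - 4}{2 \left(-4\right)} = 1 \cdot \frac{1}{2} \left(- \frac{1}{4}\right) \left(-9\right) = 1 \cdot \frac{9}{8} = \frac{9}{8} \approx 1.125$)
$l = \frac{44}{5}$ ($l = 44 \cdot \frac{1}{5} = \frac{44}{5} \approx 8.8$)
$M{\left(A,O \right)} = \frac{44}{5}$
$h{\left(144,-48 \right)} - M{\left(\left(-1 + b\right)^{2},-80 \right)} = 182 - \frac{44}{5} = \frac{866}{5}$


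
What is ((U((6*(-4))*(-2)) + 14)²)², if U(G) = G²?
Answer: 28870461519376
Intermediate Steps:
((U((6*(-4))*(-2)) + 14)²)² = ((((6*(-4))*(-2))² + 14)²)² = (((-24*(-2))² + 14)²)² = ((48² + 14)²)² = ((2304 + 14)²)² = (2318²)² = 5373124² = 28870461519376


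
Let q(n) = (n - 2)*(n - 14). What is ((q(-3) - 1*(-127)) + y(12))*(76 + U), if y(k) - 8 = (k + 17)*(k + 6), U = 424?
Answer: 371000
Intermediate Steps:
q(n) = (-14 + n)*(-2 + n) (q(n) = (-2 + n)*(-14 + n) = (-14 + n)*(-2 + n))
y(k) = 8 + (6 + k)*(17 + k) (y(k) = 8 + (k + 17)*(k + 6) = 8 + (17 + k)*(6 + k) = 8 + (6 + k)*(17 + k))
((q(-3) - 1*(-127)) + y(12))*(76 + U) = (((28 + (-3)**2 - 16*(-3)) - 1*(-127)) + (110 + 12**2 + 23*12))*(76 + 424) = (((28 + 9 + 48) + 127) + (110 + 144 + 276))*500 = ((85 + 127) + 530)*500 = (212 + 530)*500 = 742*500 = 371000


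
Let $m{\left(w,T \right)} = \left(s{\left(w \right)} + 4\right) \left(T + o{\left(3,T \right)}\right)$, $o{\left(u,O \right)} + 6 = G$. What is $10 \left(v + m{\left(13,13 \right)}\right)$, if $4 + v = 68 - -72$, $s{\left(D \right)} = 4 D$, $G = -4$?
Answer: $3040$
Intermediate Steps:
$o{\left(u,O \right)} = -10$ ($o{\left(u,O \right)} = -6 - 4 = -10$)
$v = 136$ ($v = -4 + \left(68 - -72\right) = -4 + \left(68 + 72\right) = -4 + 140 = 136$)
$m{\left(w,T \right)} = \left(-10 + T\right) \left(4 + 4 w\right)$ ($m{\left(w,T \right)} = \left(4 w + 4\right) \left(T - 10\right) = \left(4 + 4 w\right) \left(-10 + T\right) = \left(-10 + T\right) \left(4 + 4 w\right)$)
$10 \left(v + m{\left(13,13 \right)}\right) = 10 \left(136 + \left(-40 - 520 + 4 \cdot 13 + 4 \cdot 13 \cdot 13\right)\right) = 10 \left(136 + \left(-40 - 520 + 52 + 676\right)\right) = 10 \left(136 + 168\right) = 10 \cdot 304 = 3040$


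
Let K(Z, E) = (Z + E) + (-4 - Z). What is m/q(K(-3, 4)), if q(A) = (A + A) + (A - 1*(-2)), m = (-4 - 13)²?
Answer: 289/2 ≈ 144.50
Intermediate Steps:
K(Z, E) = -4 + E (K(Z, E) = (E + Z) + (-4 - Z) = -4 + E)
m = 289 (m = (-17)² = 289)
q(A) = 2 + 3*A (q(A) = 2*A + (A + 2) = 2*A + (2 + A) = 2 + 3*A)
m/q(K(-3, 4)) = 289/(2 + 3*(-4 + 4)) = 289/(2 + 3*0) = 289/(2 + 0) = 289/2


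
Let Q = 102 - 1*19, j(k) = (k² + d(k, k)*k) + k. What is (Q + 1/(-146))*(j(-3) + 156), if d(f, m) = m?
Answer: 2072007/146 ≈ 14192.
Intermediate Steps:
j(k) = k + 2*k² (j(k) = (k² + k*k) + k = (k² + k²) + k = 2*k² + k = k + 2*k²)
Q = 83 (Q = 102 - 19 = 83)
(Q + 1/(-146))*(j(-3) + 156) = (83 + 1/(-146))*(-3*(1 + 2*(-3)) + 156) = (83 - 1/146)*(-3*(1 - 6) + 156) = 12117*(-3*(-5) + 156)/146 = 12117*(15 + 156)/146 = (12117/146)*171 = 2072007/146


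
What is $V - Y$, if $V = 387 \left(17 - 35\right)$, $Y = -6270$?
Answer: $-696$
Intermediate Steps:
$V = -6966$ ($V = 387 \left(-18\right) = -6966$)
$V - Y = -6966 - -6270 = -6966 + 6270 = -696$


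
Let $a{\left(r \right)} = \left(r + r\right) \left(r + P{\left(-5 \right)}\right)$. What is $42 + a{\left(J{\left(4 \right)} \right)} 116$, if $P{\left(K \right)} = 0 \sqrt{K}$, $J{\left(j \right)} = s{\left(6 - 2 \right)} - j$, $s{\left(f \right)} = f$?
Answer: $42$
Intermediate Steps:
$J{\left(j \right)} = 4 - j$ ($J{\left(j \right)} = \left(6 - 2\right) - j = 4 - j$)
$P{\left(K \right)} = 0$
$a{\left(r \right)} = 2 r^{2}$ ($a{\left(r \right)} = \left(r + r\right) \left(r + 0\right) = 2 r r = 2 r^{2}$)
$42 + a{\left(J{\left(4 \right)} \right)} 116 = 42 + 2 \left(4 - 4\right)^{2} \cdot 116 = 42 + 2 \cdot 0^{2} \cdot 116 = 42 + 2 \cdot 0 \cdot 116 = 42 + 0 \cdot 116 = 42 + 0 = 42$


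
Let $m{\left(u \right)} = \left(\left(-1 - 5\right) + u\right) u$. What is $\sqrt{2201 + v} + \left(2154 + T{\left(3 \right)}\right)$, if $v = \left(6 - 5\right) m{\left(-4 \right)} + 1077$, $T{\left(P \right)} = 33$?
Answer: $2187 + \sqrt{3318} \approx 2244.6$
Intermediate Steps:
$m{\left(u \right)} = u \left(-6 + u\right)$ ($m{\left(u \right)} = \left(-6 + u\right) u = u \left(-6 + u\right)$)
$v = 1117$ ($v = \left(6 - 5\right) \left(- 4 \left(-6 - 4\right)\right) + 1077 = 1 \left(\left(-4\right) \left(-10\right)\right) + 1077 = 1 \cdot 40 + 1077 = 40 + 1077 = 1117$)
$\sqrt{2201 + v} + \left(2154 + T{\left(3 \right)}\right) = \sqrt{2201 + 1117} + \left(2154 + 33\right) = \sqrt{3318} + 2187 = 2187 + \sqrt{3318}$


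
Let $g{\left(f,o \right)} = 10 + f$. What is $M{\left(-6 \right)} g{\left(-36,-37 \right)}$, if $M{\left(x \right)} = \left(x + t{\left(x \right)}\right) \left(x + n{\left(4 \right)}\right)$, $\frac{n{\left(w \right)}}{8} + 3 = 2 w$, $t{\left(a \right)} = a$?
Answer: $10608$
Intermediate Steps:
$n{\left(w \right)} = -24 + 16 w$ ($n{\left(w \right)} = -24 + 8 \cdot 2 w = -24 + 16 w$)
$M{\left(x \right)} = 2 x \left(40 + x\right)$ ($M{\left(x \right)} = \left(x + x\right) \left(x + \left(-24 + 16 \cdot 4\right)\right) = 2 x \left(x + \left(-24 + 64\right)\right) = 2 x \left(x + 40\right) = 2 x \left(40 + x\right)$)
$M{\left(-6 \right)} g{\left(-36,-37 \right)} = 2 \left(-6\right) \left(40 - 6\right) \left(10 - 36\right) = 2 \left(-6\right) 34 \left(-26\right) = \left(-408\right) \left(-26\right) = 10608$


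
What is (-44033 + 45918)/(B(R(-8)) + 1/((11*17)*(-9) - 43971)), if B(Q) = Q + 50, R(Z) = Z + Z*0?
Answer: 86057790/1917467 ≈ 44.881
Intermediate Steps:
R(Z) = Z (R(Z) = Z + 0 = Z)
B(Q) = 50 + Q
(-44033 + 45918)/(B(R(-8)) + 1/((11*17)*(-9) - 43971)) = (-44033 + 45918)/((50 - 8) + 1/((11*17)*(-9) - 43971)) = 1885/(42 + 1/(187*(-9) - 43971)) = 1885/(42 + 1/(-1683 - 43971)) = 1885/(42 + 1/(-45654)) = 1885/(42 - 1/45654) = 1885/(1917467/45654) = 1885*(45654/1917467) = 86057790/1917467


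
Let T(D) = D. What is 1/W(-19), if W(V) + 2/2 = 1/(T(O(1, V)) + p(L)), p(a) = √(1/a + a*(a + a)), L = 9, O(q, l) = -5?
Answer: -1189/1135 - 3*√1459/1135 ≈ -1.1485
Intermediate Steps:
p(a) = √(1/a + 2*a²) (p(a) = √(1/a + a*(2*a)) = √(1/a + 2*a²))
W(V) = -1 + 1/(-5 + √1459/3) (W(V) = -1 + 1/(-5 + √((1 + 2*9³)/9)) = -1 + 1/(-5 + √((1 + 2*729)/9)) = -1 + 1/(-5 + √((1 + 1458)/9)) = -1 + 1/(-5 + √((⅑)*1459)) = -1 + 1/(-5 + √(1459/9)) = -1 + 1/(-5 + √1459/3))
1/W(-19) = 1/(-1189/1234 + 3*√1459/1234)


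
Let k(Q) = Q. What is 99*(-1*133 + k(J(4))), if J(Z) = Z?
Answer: -12771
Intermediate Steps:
99*(-1*133 + k(J(4))) = 99*(-1*133 + 4) = 99*(-133 + 4) = 99*(-129) = -12771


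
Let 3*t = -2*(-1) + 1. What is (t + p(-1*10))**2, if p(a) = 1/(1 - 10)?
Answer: 64/81 ≈ 0.79012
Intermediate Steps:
p(a) = -1/9 (p(a) = 1/(-9) = -1/9)
t = 1 (t = (-2*(-1) + 1)/3 = (2 + 1)/3 = (1/3)*3 = 1)
(t + p(-1*10))**2 = (1 - 1/9)**2 = (8/9)**2 = 64/81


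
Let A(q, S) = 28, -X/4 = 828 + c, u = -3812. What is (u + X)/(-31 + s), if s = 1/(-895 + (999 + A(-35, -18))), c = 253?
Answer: 1073952/4091 ≈ 262.52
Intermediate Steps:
X = -4324 (X = -4*(828 + 253) = -4*1081 = -4324)
s = 1/132 (s = 1/(-895 + (999 + 28)) = 1/(-895 + 1027) = 1/132 ≈ 0.0075758)
(u + X)/(-31 + s) = (-3812 - 4324)/(-31 + 1/132) = -8136/(-4091/132) = -8136*(-132/4091) = 1073952/4091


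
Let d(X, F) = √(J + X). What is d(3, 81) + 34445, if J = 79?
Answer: 34445 + √82 ≈ 34454.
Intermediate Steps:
d(X, F) = √(79 + X)
d(3, 81) + 34445 = √(79 + 3) + 34445 = √82 + 34445 = 34445 + √82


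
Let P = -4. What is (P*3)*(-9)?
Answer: 108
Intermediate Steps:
(P*3)*(-9) = -4*3*(-9) = -12*(-9) = 108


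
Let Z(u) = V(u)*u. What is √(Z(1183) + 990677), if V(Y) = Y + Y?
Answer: √3789655 ≈ 1946.7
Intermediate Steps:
V(Y) = 2*Y
Z(u) = 2*u² (Z(u) = (2*u)*u = 2*u²)
√(Z(1183) + 990677) = √(2*1183² + 990677) = √(2*1399489 + 990677) = √(2798978 + 990677) = √3789655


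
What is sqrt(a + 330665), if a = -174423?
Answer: sqrt(156242) ≈ 395.27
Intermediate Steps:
sqrt(a + 330665) = sqrt(-174423 + 330665) = sqrt(156242)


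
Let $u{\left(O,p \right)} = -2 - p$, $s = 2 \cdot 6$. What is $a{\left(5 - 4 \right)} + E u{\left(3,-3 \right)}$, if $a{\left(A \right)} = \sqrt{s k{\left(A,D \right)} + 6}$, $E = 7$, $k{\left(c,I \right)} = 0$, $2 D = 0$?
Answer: $7 + \sqrt{6} \approx 9.4495$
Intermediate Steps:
$D = 0$ ($D = \frac{1}{2} \cdot 0 = 0$)
$s = 12$
$a{\left(A \right)} = \sqrt{6}$ ($a{\left(A \right)} = \sqrt{12 \cdot 0 + 6} = \sqrt{0 + 6} = \sqrt{6}$)
$a{\left(5 - 4 \right)} + E u{\left(3,-3 \right)} = \sqrt{6} + 7 \left(-2 - -3\right) = \sqrt{6} + 7 \left(-2 + 3\right) = \sqrt{6} + 7 \cdot 1 = \sqrt{6} + 7 = 7 + \sqrt{6}$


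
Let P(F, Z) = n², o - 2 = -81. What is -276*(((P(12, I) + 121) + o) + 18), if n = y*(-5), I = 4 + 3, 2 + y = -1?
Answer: -78660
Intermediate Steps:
y = -3 (y = -2 - 1 = -3)
o = -79 (o = 2 - 81 = -79)
I = 7
n = 15 (n = -3*(-5) = 15)
P(F, Z) = 225 (P(F, Z) = 15² = 225)
-276*(((P(12, I) + 121) + o) + 18) = -276*(((225 + 121) - 79) + 18) = -276*((346 - 79) + 18) = -276*(267 + 18) = -276*285 = -78660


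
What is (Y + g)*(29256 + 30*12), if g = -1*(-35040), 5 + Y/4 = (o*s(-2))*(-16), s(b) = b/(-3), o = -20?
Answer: 1062424640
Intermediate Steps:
s(b) = -b/3 (s(b) = b*(-⅓) = -b/3)
Y = 2500/3 (Y = -20 + 4*(-(-20)*(-2)/3*(-16)) = -20 + 4*(-20*⅔*(-16)) = -20 + 4*(-40/3*(-16)) = -20 + 4*(640/3) = -20 + 2560/3 = 2500/3 ≈ 833.33)
g = 35040
(Y + g)*(29256 + 30*12) = (2500/3 + 35040)*(29256 + 30*12) = 107620*(29256 + 360)/3 = (107620/3)*29616 = 1062424640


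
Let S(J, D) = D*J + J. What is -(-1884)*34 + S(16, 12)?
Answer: 64264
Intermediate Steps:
S(J, D) = J + D*J
-(-1884)*34 + S(16, 12) = -(-1884)*34 + 16*(1 + 12) = -471*(-136) + 16*13 = 64056 + 208 = 64264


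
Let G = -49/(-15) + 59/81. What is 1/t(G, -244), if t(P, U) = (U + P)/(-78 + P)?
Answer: 14986/48601 ≈ 0.30835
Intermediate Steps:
G = 1618/405 (G = -49*(-1/15) + 59*(1/81) = 49/15 + 59/81 = 1618/405 ≈ 3.9951)
t(P, U) = (P + U)/(-78 + P)
1/t(G, -244) = 1/((1618/405 - 244)/(-78 + 1618/405)) = 1/(-97202/405/(-29972/405)) = 1/(-405/29972*(-97202/405)) = 1/(48601/14986) = 14986/48601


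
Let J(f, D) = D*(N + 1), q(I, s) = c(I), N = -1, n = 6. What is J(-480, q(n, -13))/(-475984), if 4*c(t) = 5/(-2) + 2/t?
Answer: 0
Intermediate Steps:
c(t) = -5/8 + 1/(2*t) (c(t) = (5/(-2) + 2/t)/4 = (5*(-½) + 2/t)/4 = (-5/2 + 2/t)/4 = -5/8 + 1/(2*t))
q(I, s) = (4 - 5*I)/(8*I)
J(f, D) = 0 (J(f, D) = D*(-1 + 1) = D*0 = 0)
J(-480, q(n, -13))/(-475984) = 0/(-475984) = 0*(-1/475984) = 0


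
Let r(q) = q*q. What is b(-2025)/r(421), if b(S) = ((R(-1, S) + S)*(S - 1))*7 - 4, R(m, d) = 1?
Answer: 28704364/177241 ≈ 161.95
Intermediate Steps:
r(q) = q**2
b(S) = -4 + 7*(1 + S)*(-1 + S) (b(S) = ((1 + S)*(S - 1))*7 - 4 = ((1 + S)*(-1 + S))*7 - 4 = 7*(1 + S)*(-1 + S) - 4 = -4 + 7*(1 + S)*(-1 + S))
b(-2025)/r(421) = (-11 + 7*(-2025)**2)/(421**2) = (-11 + 7*4100625)/177241 = (-11 + 28704375)*(1/177241) = 28704364*(1/177241) = 28704364/177241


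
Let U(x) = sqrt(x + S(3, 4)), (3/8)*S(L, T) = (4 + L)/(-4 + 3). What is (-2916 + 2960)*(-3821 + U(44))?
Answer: -168124 + 88*sqrt(57)/3 ≈ -1.6790e+5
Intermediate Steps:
S(L, T) = -32/3 - 8*L/3 (S(L, T) = 8*((4 + L)/(-4 + 3))/3 = 8*((4 + L)/(-1))/3 = 8*((4 + L)*(-1))/3 = 8*(-4 - L)/3 = -32/3 - 8*L/3)
U(x) = sqrt(-56/3 + x) (U(x) = sqrt(x + (-32/3 - 8/3*3)) = sqrt(x + (-32/3 - 8)) = sqrt(x - 56/3) = sqrt(-56/3 + x))
(-2916 + 2960)*(-3821 + U(44)) = (-2916 + 2960)*(-3821 + sqrt(-168 + 9*44)/3) = 44*(-3821 + sqrt(-168 + 396)/3) = 44*(-3821 + sqrt(228)/3) = 44*(-3821 + (2*sqrt(57))/3) = 44*(-3821 + 2*sqrt(57)/3) = -168124 + 88*sqrt(57)/3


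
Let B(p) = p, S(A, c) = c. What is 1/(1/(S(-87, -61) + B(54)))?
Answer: -7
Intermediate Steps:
1/(1/(S(-87, -61) + B(54))) = 1/(1/(-61 + 54)) = 1/(1/(-7)) = 1/(-⅐) = -7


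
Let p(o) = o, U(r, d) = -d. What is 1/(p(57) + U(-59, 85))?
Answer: -1/28 ≈ -0.035714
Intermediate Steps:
1/(p(57) + U(-59, 85)) = 1/(57 - 1*85) = 1/(57 - 85) = 1/(-28) = -1/28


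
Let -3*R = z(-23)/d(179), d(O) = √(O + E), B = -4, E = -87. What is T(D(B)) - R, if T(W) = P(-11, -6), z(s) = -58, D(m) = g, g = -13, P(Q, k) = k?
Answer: -6 - 29*√23/69 ≈ -8.0156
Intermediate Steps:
D(m) = -13
T(W) = -6
d(O) = √(-87 + O) (d(O) = √(O - 87) = √(-87 + O))
R = 29*√23/69 (R = -(-58)/(3*(√(-87 + 179))) = -(-58)/(3*(√92)) = -(-58)/(3*(2*√23)) = -(-58)*√23/46/3 = -(-29)*√23/69 = 29*√23/69 ≈ 2.0156)
T(D(B)) - R = -6 - 29*√23/69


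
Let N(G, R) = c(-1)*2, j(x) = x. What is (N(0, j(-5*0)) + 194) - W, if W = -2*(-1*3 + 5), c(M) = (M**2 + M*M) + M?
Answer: 200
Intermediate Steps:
c(M) = M + 2*M**2 (c(M) = (M**2 + M**2) + M = 2*M**2 + M = M + 2*M**2)
N(G, R) = 2 (N(G, R) = -(1 + 2*(-1))*2 = -(1 - 2)*2 = -1*(-1)*2 = 1*2 = 2)
W = -4 (W = -2*(-3 + 5) = -2*2 = -4)
(N(0, j(-5*0)) + 194) - W = (2 + 194) - 1*(-4) = 196 + 4 = 200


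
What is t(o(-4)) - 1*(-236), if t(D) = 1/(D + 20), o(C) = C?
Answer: 3777/16 ≈ 236.06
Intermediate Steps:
t(D) = 1/(20 + D)
t(o(-4)) - 1*(-236) = 1/(20 - 4) - 1*(-236) = 1/16 + 236 = 3777/16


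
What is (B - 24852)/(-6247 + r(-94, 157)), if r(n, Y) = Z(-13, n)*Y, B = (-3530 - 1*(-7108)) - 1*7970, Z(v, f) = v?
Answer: 7311/2072 ≈ 3.5285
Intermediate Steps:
B = -4392 (B = (-3530 + 7108) - 7970 = 3578 - 7970 = -4392)
r(n, Y) = -13*Y
(B - 24852)/(-6247 + r(-94, 157)) = (-4392 - 24852)/(-6247 - 13*157) = -29244/(-6247 - 2041) = -29244/(-8288) = -29244*(-1/8288) = 7311/2072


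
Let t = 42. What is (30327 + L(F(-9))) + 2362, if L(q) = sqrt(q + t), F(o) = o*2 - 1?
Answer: 32689 + sqrt(23) ≈ 32694.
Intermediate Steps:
F(o) = -1 + 2*o (F(o) = 2*o - 1 = -1 + 2*o)
L(q) = sqrt(42 + q) (L(q) = sqrt(q + 42) = sqrt(42 + q))
(30327 + L(F(-9))) + 2362 = (30327 + sqrt(42 + (-1 + 2*(-9)))) + 2362 = (30327 + sqrt(42 + (-1 - 18))) + 2362 = (30327 + sqrt(42 - 19)) + 2362 = (30327 + sqrt(23)) + 2362 = 32689 + sqrt(23)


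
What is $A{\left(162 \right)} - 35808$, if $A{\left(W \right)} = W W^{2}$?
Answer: $4215720$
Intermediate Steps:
$A{\left(W \right)} = W^{3}$
$A{\left(162 \right)} - 35808 = 162^{3} - 35808 = 4251528 - 35808 = 4215720$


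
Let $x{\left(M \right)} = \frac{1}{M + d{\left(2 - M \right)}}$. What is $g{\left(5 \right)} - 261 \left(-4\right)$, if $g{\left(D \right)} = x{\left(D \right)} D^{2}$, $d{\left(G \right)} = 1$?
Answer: $\frac{6289}{6} \approx 1048.2$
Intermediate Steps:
$x{\left(M \right)} = \frac{1}{1 + M}$ ($x{\left(M \right)} = \frac{1}{M + 1} = \frac{1}{1 + M}$)
$g{\left(D \right)} = \frac{D^{2}}{1 + D}$
$g{\left(5 \right)} - 261 \left(-4\right) = \frac{5^{2}}{1 + 5} - 261 \left(-4\right) = \frac{25}{6} - -1044 = 25 \cdot \frac{1}{6} + 1044 = \frac{25}{6} + 1044 = \frac{6289}{6}$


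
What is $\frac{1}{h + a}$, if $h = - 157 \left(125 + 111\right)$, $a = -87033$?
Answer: $- \frac{1}{124085} \approx -8.059 \cdot 10^{-6}$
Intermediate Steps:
$h = -37052$ ($h = \left(-157\right) 236 = -37052$)
$\frac{1}{h + a} = \frac{1}{-37052 - 87033} = \frac{1}{-124085} = - \frac{1}{124085}$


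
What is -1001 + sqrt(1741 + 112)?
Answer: -1001 + sqrt(1853) ≈ -957.95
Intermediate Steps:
-1001 + sqrt(1741 + 112) = -1001 + sqrt(1853)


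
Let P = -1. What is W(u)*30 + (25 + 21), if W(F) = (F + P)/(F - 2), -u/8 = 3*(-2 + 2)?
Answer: 61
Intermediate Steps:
u = 0 (u = -24*(-2 + 2) = -24*0 = -8*0 = 0)
W(F) = (-1 + F)/(-2 + F) (W(F) = (F - 1)/(F - 2) = (-1 + F)/(-2 + F))
W(u)*30 + (25 + 21) = ((-1 + 0)/(-2 + 0))*30 + (25 + 21) = (-1/(-2))*30 + 46 = -1/2*(-1)*30 + 46 = (1/2)*30 + 46 = 15 + 46 = 61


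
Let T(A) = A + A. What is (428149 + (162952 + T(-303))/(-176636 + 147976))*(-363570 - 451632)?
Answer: -2500751968471197/7165 ≈ -3.4902e+11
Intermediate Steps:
T(A) = 2*A
(428149 + (162952 + T(-303))/(-176636 + 147976))*(-363570 - 451632) = (428149 + (162952 + 2*(-303))/(-176636 + 147976))*(-363570 - 451632) = (428149 + (162952 - 606)/(-28660))*(-815202) = (428149 + 162346*(-1/28660))*(-815202) = (428149 - 81173/14330)*(-815202) = (6135293997/14330)*(-815202) = -2500751968471197/7165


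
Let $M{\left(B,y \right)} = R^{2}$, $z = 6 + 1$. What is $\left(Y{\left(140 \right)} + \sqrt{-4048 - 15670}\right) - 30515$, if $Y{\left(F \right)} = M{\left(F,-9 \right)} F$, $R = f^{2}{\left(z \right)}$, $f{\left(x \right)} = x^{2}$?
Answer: $807041625 + i \sqrt{19718} \approx 8.0704 \cdot 10^{8} + 140.42 i$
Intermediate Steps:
$z = 7$
$R = 2401$ ($R = \left(7^{2}\right)^{2} = 49^{2} = 2401$)
$M{\left(B,y \right)} = 5764801$ ($M{\left(B,y \right)} = 2401^{2} = 5764801$)
$Y{\left(F \right)} = 5764801 F$
$\left(Y{\left(140 \right)} + \sqrt{-4048 - 15670}\right) - 30515 = \left(5764801 \cdot 140 + \sqrt{-4048 - 15670}\right) - 30515 = \left(807072140 + \sqrt{-19718}\right) - 30515 = \left(807072140 + i \sqrt{19718}\right) - 30515 = 807041625 + i \sqrt{19718}$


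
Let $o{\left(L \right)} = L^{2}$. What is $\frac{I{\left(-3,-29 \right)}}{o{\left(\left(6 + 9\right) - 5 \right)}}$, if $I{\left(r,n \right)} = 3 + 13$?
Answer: $\frac{4}{25} \approx 0.16$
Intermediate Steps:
$I{\left(r,n \right)} = 16$
$\frac{I{\left(-3,-29 \right)}}{o{\left(\left(6 + 9\right) - 5 \right)}} = \frac{16}{\left(\left(6 + 9\right) - 5\right)^{2}} = \frac{16}{\left(15 - 5\right)^{2}} = \frac{16}{10^{2}} = \frac{16}{100} = 16 \cdot \frac{1}{100} = \frac{4}{25}$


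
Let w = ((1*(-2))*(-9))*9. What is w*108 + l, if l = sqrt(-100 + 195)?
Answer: 17496 + sqrt(95) ≈ 17506.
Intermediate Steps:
w = 162 (w = -2*(-9)*9 = 18*9 = 162)
l = sqrt(95) ≈ 9.7468
w*108 + l = 162*108 + sqrt(95) = 17496 + sqrt(95)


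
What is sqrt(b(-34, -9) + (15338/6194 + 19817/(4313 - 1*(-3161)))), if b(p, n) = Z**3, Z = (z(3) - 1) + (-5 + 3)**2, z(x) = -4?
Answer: sqrt(2211563592442706)/23146978 ≈ 2.0317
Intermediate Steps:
Z = -1 (Z = (-4 - 1) + (-5 + 3)**2 = -5 + (-2)**2 = -5 + 4 = -1)
b(p, n) = -1 (b(p, n) = (-1)**3 = -1)
sqrt(b(-34, -9) + (15338/6194 + 19817/(4313 - 1*(-3161)))) = sqrt(-1 + (15338/6194 + 19817/(4313 - 1*(-3161)))) = sqrt(-1 + (15338*(1/6194) + 19817/(4313 + 3161))) = sqrt(-1 + (7669/3097 + 19817/7474)) = sqrt(-1 + 118691355/23146978) = sqrt(95544377/23146978) = sqrt(2211563592442706)/23146978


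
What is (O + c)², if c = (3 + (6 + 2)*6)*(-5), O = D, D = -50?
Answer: 93025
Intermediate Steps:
O = -50
c = -255 (c = (3 + 8*6)*(-5) = (3 + 48)*(-5) = 51*(-5) = -255)
(O + c)² = (-50 - 255)² = (-305)² = 93025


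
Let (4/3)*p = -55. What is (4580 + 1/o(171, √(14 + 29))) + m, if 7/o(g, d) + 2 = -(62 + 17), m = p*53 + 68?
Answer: 68605/28 ≈ 2450.2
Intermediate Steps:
p = -165/4 (p = (¾)*(-55) = -165/4 ≈ -41.250)
m = -8473/4 (m = -165/4*53 + 68 = -8745/4 + 68 = -8473/4 ≈ -2118.3)
o(g, d) = -7/81 (o(g, d) = 7/(-2 - (62 + 17)) = 7/(-2 - 1*79) = 7/(-2 - 79) = 7/(-81) = 7*(-1/81) = -7/81)
(4580 + 1/o(171, √(14 + 29))) + m = (4580 + 1/(-7/81)) - 8473/4 = (4580 - 81/7) - 8473/4 = 31979/7 - 8473/4 = 68605/28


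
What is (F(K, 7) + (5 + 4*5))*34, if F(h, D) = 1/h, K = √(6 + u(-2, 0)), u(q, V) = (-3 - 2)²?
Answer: 850 + 34*√31/31 ≈ 856.11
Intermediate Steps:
u(q, V) = 25 (u(q, V) = (-5)² = 25)
K = √31 (K = √(6 + 25) = √31 ≈ 5.5678)
(F(K, 7) + (5 + 4*5))*34 = (1/(√31) + (5 + 4*5))*34 = (√31/31 + (5 + 20))*34 = (√31/31 + 25)*34 = (25 + √31/31)*34 = 850 + 34*√31/31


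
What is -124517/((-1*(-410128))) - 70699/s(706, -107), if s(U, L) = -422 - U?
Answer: 3606898037/57828048 ≈ 62.373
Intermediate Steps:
-124517/((-1*(-410128))) - 70699/s(706, -107) = -124517/((-1*(-410128))) - 70699/(-422 - 1*706) = -124517/410128 - 70699/(-422 - 706) = -124517*1/410128 - 70699/(-1128) = -124517/410128 - 70699*(-1/1128) = -124517/410128 + 70699/1128 = 3606898037/57828048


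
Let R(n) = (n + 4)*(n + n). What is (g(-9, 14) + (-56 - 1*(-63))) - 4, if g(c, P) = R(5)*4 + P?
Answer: 377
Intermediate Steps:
R(n) = 2*n*(4 + n) (R(n) = (4 + n)*(2*n) = 2*n*(4 + n))
g(c, P) = 360 + P (g(c, P) = (2*5*(4 + 5))*4 + P = (2*5*9)*4 + P = 90*4 + P = 360 + P)
(g(-9, 14) + (-56 - 1*(-63))) - 4 = ((360 + 14) + (-56 - 1*(-63))) - 4 = (374 + (-56 + 63)) - 4 = (374 + 7) - 4 = 381 - 4 = 377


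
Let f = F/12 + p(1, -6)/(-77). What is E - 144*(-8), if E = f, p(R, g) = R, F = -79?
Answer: 1058353/924 ≈ 1145.4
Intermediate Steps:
f = -6095/924 (f = -79/12 + 1/(-77) = -79*1/12 + 1*(-1/77) = -79/12 - 1/77 = -6095/924 ≈ -6.5963)
E = -6095/924 ≈ -6.5963
E - 144*(-8) = -6095/924 - 144*(-8) = -6095/924 + 1152 = 1058353/924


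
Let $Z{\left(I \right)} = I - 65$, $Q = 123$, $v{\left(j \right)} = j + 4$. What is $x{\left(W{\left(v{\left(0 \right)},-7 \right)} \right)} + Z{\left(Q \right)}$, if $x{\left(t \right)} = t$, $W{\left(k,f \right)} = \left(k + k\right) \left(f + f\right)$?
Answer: $-54$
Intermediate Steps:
$v{\left(j \right)} = 4 + j$
$W{\left(k,f \right)} = 4 f k$ ($W{\left(k,f \right)} = 2 k 2 f = 4 f k$)
$Z{\left(I \right)} = -65 + I$
$x{\left(W{\left(v{\left(0 \right)},-7 \right)} \right)} + Z{\left(Q \right)} = 4 \left(-7\right) \left(4 + 0\right) + \left(-65 + 123\right) = 4 \left(-7\right) 4 + 58 = -112 + 58 = -54$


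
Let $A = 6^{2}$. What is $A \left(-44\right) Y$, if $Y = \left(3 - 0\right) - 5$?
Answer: $3168$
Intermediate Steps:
$A = 36$
$Y = -2$ ($Y = \left(3 + 0\right) - 5 = 3 - 5 = -2$)
$A \left(-44\right) Y = 36 \left(-44\right) \left(-2\right) = \left(-1584\right) \left(-2\right) = 3168$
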